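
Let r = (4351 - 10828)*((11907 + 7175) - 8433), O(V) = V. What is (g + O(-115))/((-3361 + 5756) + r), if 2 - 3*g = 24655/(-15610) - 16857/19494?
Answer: 287865548/174900182389821 ≈ 1.6459e-6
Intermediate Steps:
r = -68973573 (r = -6477*(19082 - 8433) = -6477*10649 = -68973573)
g = 7513139/5071689 (g = ⅔ - (24655/(-15610) - 16857/19494)/3 = ⅔ - (24655*(-1/15610) - 16857*1/19494)/3 = ⅔ - (-4931/3122 - 1873/2166)/3 = ⅔ - ⅓*(-4132013/1690563) = ⅔ + 4132013/5071689 = 7513139/5071689 ≈ 1.4814)
(g + O(-115))/((-3361 + 5756) + r) = (7513139/5071689 - 115)/((-3361 + 5756) - 68973573) = -575731096/(5071689*(2395 - 68973573)) = -575731096/5071689/(-68971178) = -575731096/5071689*(-1/68971178) = 287865548/174900182389821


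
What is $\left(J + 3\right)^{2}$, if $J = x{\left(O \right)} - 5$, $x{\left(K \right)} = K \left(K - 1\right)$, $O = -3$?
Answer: $100$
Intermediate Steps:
$x{\left(K \right)} = K \left(-1 + K\right)$
$J = 7$ ($J = - 3 \left(-1 - 3\right) - 5 = \left(-3\right) \left(-4\right) - 5 = 12 - 5 = 7$)
$\left(J + 3\right)^{2} = \left(7 + 3\right)^{2} = 10^{2} = 100$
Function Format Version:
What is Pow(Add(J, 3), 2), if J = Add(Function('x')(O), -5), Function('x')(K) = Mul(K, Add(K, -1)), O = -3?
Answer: 100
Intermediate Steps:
Function('x')(K) = Mul(K, Add(-1, K))
J = 7 (J = Add(Mul(-3, Add(-1, -3)), -5) = Add(Mul(-3, -4), -5) = Add(12, -5) = 7)
Pow(Add(J, 3), 2) = Pow(Add(7, 3), 2) = Pow(10, 2) = 100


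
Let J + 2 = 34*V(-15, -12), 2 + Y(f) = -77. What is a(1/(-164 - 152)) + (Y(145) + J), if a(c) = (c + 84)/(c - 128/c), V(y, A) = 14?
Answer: 5048745508/12781567 ≈ 395.00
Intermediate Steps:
Y(f) = -79 (Y(f) = -2 - 77 = -79)
J = 474 (J = -2 + 34*14 = -2 + 476 = 474)
a(c) = (84 + c)/(c - 128/c)
a(1/(-164 - 152)) + (Y(145) + J) = (84 + 1/(-164 - 152))/((-164 - 152)*(-128 + (1/(-164 - 152))²)) + (-79 + 474) = (84 + 1/(-316))/((-316)*(-128 + (1/(-316))²)) + 395 = -(84 - 1/316)/(316*(-128 + (-1/316)²)) + 395 = -1/316*26543/316/(-128 + 1/99856) + 395 = -1/316*26543/316/(-12781567/99856) + 395 = -1/316*(-99856/12781567)*26543/316 + 395 = 26543/12781567 + 395 = 5048745508/12781567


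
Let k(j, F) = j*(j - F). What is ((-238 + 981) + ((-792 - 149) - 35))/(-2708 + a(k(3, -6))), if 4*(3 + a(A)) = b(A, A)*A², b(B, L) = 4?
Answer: 233/1982 ≈ 0.11756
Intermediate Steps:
a(A) = -3 + A² (a(A) = -3 + (4*A²)/4 = -3 + A²)
((-238 + 981) + ((-792 - 149) - 35))/(-2708 + a(k(3, -6))) = ((-238 + 981) + ((-792 - 149) - 35))/(-2708 + (-3 + (3*(3 - 1*(-6)))²)) = (743 + (-941 - 35))/(-2708 + (-3 + (3*(3 + 6))²)) = (743 - 976)/(-2708 + (-3 + (3*9)²)) = -233/(-2708 + (-3 + 27²)) = -233/(-2708 + (-3 + 729)) = -233/(-2708 + 726) = -233/(-1982) = -233*(-1/1982) = 233/1982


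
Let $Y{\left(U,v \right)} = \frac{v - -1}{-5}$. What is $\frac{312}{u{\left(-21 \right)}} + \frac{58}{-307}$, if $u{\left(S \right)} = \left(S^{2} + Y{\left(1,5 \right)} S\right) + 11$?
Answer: $\frac{170266}{366251} \approx 0.46489$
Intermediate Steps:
$Y{\left(U,v \right)} = - \frac{1}{5} - \frac{v}{5}$ ($Y{\left(U,v \right)} = \left(v + 1\right) \left(- \frac{1}{5}\right) = \left(1 + v\right) \left(- \frac{1}{5}\right) = - \frac{1}{5} - \frac{v}{5}$)
$u{\left(S \right)} = 11 + S^{2} - \frac{6 S}{5}$ ($u{\left(S \right)} = \left(S^{2} + \left(- \frac{1}{5} - 1\right) S\right) + 11 = \left(S^{2} - \frac{6 S}{5}\right) + 11 = 11 + S^{2} - \frac{6 S}{5}$)
$\frac{312}{u{\left(-21 \right)}} + \frac{58}{-307} = \frac{312}{11 + \left(-21\right)^{2} - - \frac{126}{5}} + \frac{58}{-307} = \frac{312}{11 + 441 + \frac{126}{5}} + 58 \left(- \frac{1}{307}\right) = \frac{312}{\frac{2386}{5}} - \frac{58}{307} = 312 \cdot \frac{5}{2386} - \frac{58}{307} = \frac{780}{1193} - \frac{58}{307} = \frac{170266}{366251}$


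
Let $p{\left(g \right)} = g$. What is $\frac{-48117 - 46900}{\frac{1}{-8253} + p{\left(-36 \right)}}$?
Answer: $\frac{784175301}{297109} \approx 2639.4$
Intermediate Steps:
$\frac{-48117 - 46900}{\frac{1}{-8253} + p{\left(-36 \right)}} = \frac{-48117 - 46900}{\frac{1}{-8253} - 36} = - \frac{95017}{- \frac{1}{8253} - 36} = - \frac{95017}{- \frac{297109}{8253}} = \left(-95017\right) \left(- \frac{8253}{297109}\right) = \frac{784175301}{297109}$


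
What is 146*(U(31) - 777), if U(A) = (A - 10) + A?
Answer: -105850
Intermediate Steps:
U(A) = -10 + 2*A (U(A) = (-10 + A) + A = -10 + 2*A)
146*(U(31) - 777) = 146*((-10 + 2*31) - 777) = 146*((-10 + 62) - 777) = 146*(52 - 777) = 146*(-725) = -105850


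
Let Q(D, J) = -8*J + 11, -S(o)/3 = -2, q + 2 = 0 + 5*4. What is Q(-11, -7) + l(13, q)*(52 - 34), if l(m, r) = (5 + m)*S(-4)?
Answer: 2011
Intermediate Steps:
q = 18 (q = -2 + (0 + 5*4) = -2 + (0 + 20) = -2 + 20 = 18)
S(o) = 6 (S(o) = -3*(-2) = 6)
Q(D, J) = 11 - 8*J
l(m, r) = 30 + 6*m (l(m, r) = (5 + m)*6 = 30 + 6*m)
Q(-11, -7) + l(13, q)*(52 - 34) = (11 - 8*(-7)) + (30 + 6*13)*(52 - 34) = (11 + 56) + (30 + 78)*18 = 67 + 108*18 = 67 + 1944 = 2011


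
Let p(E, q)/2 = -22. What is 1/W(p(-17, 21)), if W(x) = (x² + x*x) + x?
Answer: 1/3828 ≈ 0.00026123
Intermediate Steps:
p(E, q) = -44 (p(E, q) = 2*(-22) = -44)
W(x) = x + 2*x² (W(x) = (x² + x²) + x = 2*x² + x = x + 2*x²)
1/W(p(-17, 21)) = 1/(-44*(1 + 2*(-44))) = 1/(-44*(1 - 88)) = 1/(-44*(-87)) = 1/3828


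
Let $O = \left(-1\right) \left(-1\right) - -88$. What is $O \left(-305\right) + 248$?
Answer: $-26897$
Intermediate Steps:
$O = 89$ ($O = 1 + 88 = 89$)
$O \left(-305\right) + 248 = 89 \left(-305\right) + 248 = -27145 + 248 = -26897$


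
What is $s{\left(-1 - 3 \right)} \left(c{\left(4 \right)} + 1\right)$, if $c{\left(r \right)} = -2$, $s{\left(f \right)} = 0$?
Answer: $0$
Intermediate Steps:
$s{\left(-1 - 3 \right)} \left(c{\left(4 \right)} + 1\right) = 0 \left(-2 + 1\right) = 0 \left(-1\right) = 0$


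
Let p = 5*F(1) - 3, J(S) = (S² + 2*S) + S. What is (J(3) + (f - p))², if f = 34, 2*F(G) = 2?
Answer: 2500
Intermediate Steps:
J(S) = S² + 3*S
F(G) = 1 (F(G) = (½)*2 = 1)
p = 2 (p = 5*1 - 3 = 5 - 3 = 2)
(J(3) + (f - p))² = (3*(3 + 3) + (34 - 1*2))² = (3*6 + (34 - 2))² = (18 + 32)² = 50² = 2500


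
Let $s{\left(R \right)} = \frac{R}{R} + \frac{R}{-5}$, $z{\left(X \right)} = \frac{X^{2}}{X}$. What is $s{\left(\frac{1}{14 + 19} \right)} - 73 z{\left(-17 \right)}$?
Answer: $\frac{204929}{165} \approx 1242.0$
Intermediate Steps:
$z{\left(X \right)} = X$
$s{\left(R \right)} = 1 - \frac{R}{5}$ ($s{\left(R \right)} = 1 + R \left(- \frac{1}{5}\right) = 1 - \frac{R}{5}$)
$s{\left(\frac{1}{14 + 19} \right)} - 73 z{\left(-17 \right)} = \left(1 - \frac{1}{5 \left(14 + 19\right)}\right) - -1241 = \left(1 - \frac{1}{5 \cdot 33}\right) + 1241 = \left(1 - \frac{1}{165}\right) + 1241 = \frac{164}{165} + 1241 = \frac{204929}{165}$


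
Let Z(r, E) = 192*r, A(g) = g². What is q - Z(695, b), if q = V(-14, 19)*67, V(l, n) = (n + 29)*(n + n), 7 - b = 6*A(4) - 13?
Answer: -11232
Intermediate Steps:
b = -76 (b = 7 - (6*4² - 13) = 7 - (6*16 - 13) = 7 - (96 - 13) = 7 - 1*83 = 7 - 83 = -76)
V(l, n) = 2*n*(29 + n) (V(l, n) = (29 + n)*(2*n) = 2*n*(29 + n))
q = 122208 (q = (2*19*(29 + 19))*67 = (2*19*48)*67 = 1824*67 = 122208)
q - Z(695, b) = 122208 - 192*695 = 122208 - 1*133440 = 122208 - 133440 = -11232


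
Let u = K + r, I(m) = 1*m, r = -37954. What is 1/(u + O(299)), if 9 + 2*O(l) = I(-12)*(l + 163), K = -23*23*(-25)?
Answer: -2/55011 ≈ -3.6356e-5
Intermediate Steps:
K = 13225 (K = -529*(-25) = 13225)
I(m) = m
u = -24729 (u = 13225 - 37954 = -24729)
O(l) = -1965/2 - 6*l (O(l) = -9/2 + (-12*(l + 163))/2 = -9/2 + (-12*(163 + l))/2 = -9/2 + (-1956 - 12*l)/2 = -9/2 + (-978 - 6*l) = -1965/2 - 6*l)
1/(u + O(299)) = 1/(-24729 + (-1965/2 - 6*299)) = 1/(-24729 + (-1965/2 - 1794)) = 1/(-24729 - 5553/2) = 1/(-55011/2) = -2/55011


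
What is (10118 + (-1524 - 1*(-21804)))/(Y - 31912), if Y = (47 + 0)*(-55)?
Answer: -30398/34497 ≈ -0.88118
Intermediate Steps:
Y = -2585 (Y = 47*(-55) = -2585)
(10118 + (-1524 - 1*(-21804)))/(Y - 31912) = (10118 + (-1524 - 1*(-21804)))/(-2585 - 31912) = (10118 + (-1524 + 21804))/(-34497) = (10118 + 20280)*(-1/34497) = 30398*(-1/34497) = -30398/34497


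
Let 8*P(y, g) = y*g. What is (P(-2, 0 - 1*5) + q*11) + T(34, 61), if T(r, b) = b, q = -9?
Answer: -147/4 ≈ -36.750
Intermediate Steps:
P(y, g) = g*y/8 (P(y, g) = (y*g)/8 = (g*y)/8 = g*y/8)
(P(-2, 0 - 1*5) + q*11) + T(34, 61) = ((⅛)*(0 - 1*5)*(-2) - 9*11) + 61 = ((⅛)*(0 - 5)*(-2) - 99) + 61 = ((⅛)*(-5)*(-2) - 99) + 61 = (5/4 - 99) + 61 = -391/4 + 61 = -147/4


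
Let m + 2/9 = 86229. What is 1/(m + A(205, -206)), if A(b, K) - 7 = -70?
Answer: 9/775492 ≈ 1.1606e-5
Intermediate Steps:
m = 776059/9 (m = -2/9 + 86229 = 776059/9 ≈ 86229.)
A(b, K) = -63 (A(b, K) = 7 - 70 = -63)
1/(m + A(205, -206)) = 1/(776059/9 - 63) = 1/(775492/9) = 9/775492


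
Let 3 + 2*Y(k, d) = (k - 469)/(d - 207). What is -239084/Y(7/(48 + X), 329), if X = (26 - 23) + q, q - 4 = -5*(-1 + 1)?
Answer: 1604253640/22959 ≈ 69875.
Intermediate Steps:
q = 4 (q = 4 - 5*(-1 + 1) = 4 - 5*0 = 4 + 0 = 4)
X = 7 (X = (26 - 23) + 4 = 3 + 4 = 7)
Y(k, d) = -3/2 + (-469 + k)/(2*(-207 + d)) (Y(k, d) = -3/2 + ((k - 469)/(d - 207))/2 = -3/2 + ((-469 + k)/(-207 + d))/2 = -3/2 + (-469 + k)/(2*(-207 + d)))
-239084/Y(7/(48 + X), 329) = -239084*2*(-207 + 329)/(152 + 7/(48 + 7) - 3*329) = -239084*244/(152 + 7/55 - 987) = -239084/((½)*(1/122)*(-45918/55)) = -239084/(-22959/6710) = -239084*(-6710/22959) = 1604253640/22959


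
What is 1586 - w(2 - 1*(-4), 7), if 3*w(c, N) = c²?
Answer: 1574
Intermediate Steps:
w(c, N) = c²/3
1586 - w(2 - 1*(-4), 7) = 1586 - (2 - 1*(-4))²/3 = 1586 - (2 + 4)²/3 = 1586 - 6²/3 = 1586 - 36/3 = 1586 - 1*12 = 1586 - 12 = 1574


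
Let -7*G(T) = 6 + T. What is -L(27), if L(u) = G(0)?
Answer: 6/7 ≈ 0.85714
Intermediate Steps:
G(T) = -6/7 - T/7 (G(T) = -(6 + T)/7 = -6/7 - T/7)
L(u) = -6/7 (L(u) = -6/7 - 1/7*0 = -6/7 + 0 = -6/7)
-L(27) = -1*(-6/7) = 6/7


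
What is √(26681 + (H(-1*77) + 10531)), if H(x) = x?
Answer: √37135 ≈ 192.70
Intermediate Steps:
√(26681 + (H(-1*77) + 10531)) = √(26681 + (-1*77 + 10531)) = √(26681 + (-77 + 10531)) = √(26681 + 10454) = √37135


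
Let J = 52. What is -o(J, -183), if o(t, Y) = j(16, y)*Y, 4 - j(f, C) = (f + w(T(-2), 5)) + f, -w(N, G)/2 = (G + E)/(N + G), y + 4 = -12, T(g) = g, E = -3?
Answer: -4880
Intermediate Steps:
y = -16 (y = -4 - 12 = -16)
w(N, G) = -2*(-3 + G)/(G + N) (w(N, G) = -2*(G - 3)/(N + G) = -2*(-3 + G)/(G + N))
j(f, C) = 16/3 - 2*f (j(f, C) = 4 - ((f + 2*(3 - 1*5)/(5 - 2)) + f) = 4 - ((f + 2*(3 - 5)/3) + f) = 4 - ((f + 2*(⅓)*(-2)) + f) = 4 - ((f - 4/3) + f) = 4 - ((-4/3 + f) + f) = 4 - (-4/3 + 2*f) = 4 + (4/3 - 2*f) = 16/3 - 2*f)
o(t, Y) = -80*Y/3 (o(t, Y) = (16/3 - 2*16)*Y = (16/3 - 32)*Y = -80*Y/3)
-o(J, -183) = -(-80)*(-183)/3 = -1*4880 = -4880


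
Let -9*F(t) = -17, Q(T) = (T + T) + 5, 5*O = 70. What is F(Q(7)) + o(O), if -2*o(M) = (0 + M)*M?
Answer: -865/9 ≈ -96.111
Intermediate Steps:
O = 14 (O = (⅕)*70 = 14)
Q(T) = 5 + 2*T (Q(T) = 2*T + 5 = 5 + 2*T)
o(M) = -M²/2 (o(M) = -(0 + M)*M/2 = -M*M/2 = -M²/2)
F(t) = 17/9 (F(t) = -⅑*(-17) = 17/9)
F(Q(7)) + o(O) = 17/9 - ½*14² = 17/9 - ½*196 = 17/9 - 98 = -865/9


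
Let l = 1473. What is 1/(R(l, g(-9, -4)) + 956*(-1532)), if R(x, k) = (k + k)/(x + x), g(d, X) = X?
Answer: -1473/2157344020 ≈ -6.8278e-7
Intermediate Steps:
R(x, k) = k/x (R(x, k) = (2*k)/((2*x)) = (2*k)*(1/(2*x)) = k/x)
1/(R(l, g(-9, -4)) + 956*(-1532)) = 1/(-4/1473 + 956*(-1532)) = 1/(-4*1/1473 - 1464592) = 1/(-4/1473 - 1464592) = 1/(-2157344020/1473) = -1473/2157344020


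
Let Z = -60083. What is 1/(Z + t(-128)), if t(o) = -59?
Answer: -1/60142 ≈ -1.6627e-5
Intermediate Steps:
1/(Z + t(-128)) = 1/(-60083 - 59) = 1/(-60142) = -1/60142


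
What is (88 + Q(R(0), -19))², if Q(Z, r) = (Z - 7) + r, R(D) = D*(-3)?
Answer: 3844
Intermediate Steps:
R(D) = -3*D
Q(Z, r) = -7 + Z + r (Q(Z, r) = (-7 + Z) + r = -7 + Z + r)
(88 + Q(R(0), -19))² = (88 + (-7 - 3*0 - 19))² = (88 + (-7 + 0 - 19))² = (88 - 26)² = 62² = 3844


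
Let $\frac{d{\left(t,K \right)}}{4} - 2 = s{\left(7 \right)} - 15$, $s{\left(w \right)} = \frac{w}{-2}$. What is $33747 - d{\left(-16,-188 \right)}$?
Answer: $33813$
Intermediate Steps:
$s{\left(w \right)} = - \frac{w}{2}$ ($s{\left(w \right)} = w \left(- \frac{1}{2}\right) = - \frac{w}{2}$)
$d{\left(t,K \right)} = -66$ ($d{\left(t,K \right)} = 8 + 4 \left(\left(- \frac{1}{2}\right) 7 - 15\right) = 8 + 4 \left(- \frac{7}{2} - 15\right) = 8 + 4 \left(- \frac{37}{2}\right) = 8 - 74 = -66$)
$33747 - d{\left(-16,-188 \right)} = 33747 - -66 = 33747 + 66 = 33813$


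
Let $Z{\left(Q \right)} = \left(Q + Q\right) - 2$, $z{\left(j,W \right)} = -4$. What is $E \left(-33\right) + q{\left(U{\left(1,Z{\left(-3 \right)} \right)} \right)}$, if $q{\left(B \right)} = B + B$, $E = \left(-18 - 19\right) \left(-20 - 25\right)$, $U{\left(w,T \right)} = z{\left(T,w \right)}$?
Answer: $-54953$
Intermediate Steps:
$Z{\left(Q \right)} = -2 + 2 Q$ ($Z{\left(Q \right)} = 2 Q - 2 = -2 + 2 Q$)
$U{\left(w,T \right)} = -4$
$E = 1665$ ($E = \left(-37\right) \left(-45\right) = 1665$)
$q{\left(B \right)} = 2 B$
$E \left(-33\right) + q{\left(U{\left(1,Z{\left(-3 \right)} \right)} \right)} = 1665 \left(-33\right) + 2 \left(-4\right) = -54945 - 8 = -54953$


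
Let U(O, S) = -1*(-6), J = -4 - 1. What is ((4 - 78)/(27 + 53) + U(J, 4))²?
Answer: 41209/1600 ≈ 25.756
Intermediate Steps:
J = -5
U(O, S) = 6
((4 - 78)/(27 + 53) + U(J, 4))² = ((4 - 78)/(27 + 53) + 6)² = (-74/80 + 6)² = (-74*1/80 + 6)² = (-37/40 + 6)² = (203/40)² = 41209/1600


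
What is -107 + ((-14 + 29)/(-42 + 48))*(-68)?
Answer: -277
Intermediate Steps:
-107 + ((-14 + 29)/(-42 + 48))*(-68) = -107 + (15/6)*(-68) = -107 + (15*(⅙))*(-68) = -107 + (5/2)*(-68) = -107 - 170 = -277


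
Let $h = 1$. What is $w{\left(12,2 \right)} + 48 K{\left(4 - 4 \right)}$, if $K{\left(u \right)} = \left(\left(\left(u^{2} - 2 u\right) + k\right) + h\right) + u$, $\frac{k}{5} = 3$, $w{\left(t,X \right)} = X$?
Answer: $770$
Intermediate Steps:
$k = 15$ ($k = 5 \cdot 3 = 15$)
$K{\left(u \right)} = 16 + u^{2} - u$ ($K{\left(u \right)} = \left(\left(\left(u^{2} - 2 u\right) + 15\right) + 1\right) + u = \left(\left(15 + u^{2} - 2 u\right) + 1\right) + u = \left(16 + u^{2} - 2 u\right) + u = 16 + u^{2} - u$)
$w{\left(12,2 \right)} + 48 K{\left(4 - 4 \right)} = 2 + 48 \left(16 + \left(4 - 4\right)^{2} - \left(4 - 4\right)\right) = 2 + 48 \left(16 + 0^{2} - 0\right) = 2 + 48 \left(16 + 0 + 0\right) = 2 + 48 \cdot 16 = 2 + 768 = 770$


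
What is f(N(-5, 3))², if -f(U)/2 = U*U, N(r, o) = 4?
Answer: 1024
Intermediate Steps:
f(U) = -2*U² (f(U) = -2*U*U = -2*U²)
f(N(-5, 3))² = (-2*4²)² = (-2*16)² = (-32)² = 1024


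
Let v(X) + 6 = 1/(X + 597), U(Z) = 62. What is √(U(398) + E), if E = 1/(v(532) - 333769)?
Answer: √8804144445538375266/376831974 ≈ 7.8740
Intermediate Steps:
v(X) = -6 + 1/(597 + X) (v(X) = -6 + 1/(X + 597) = -6 + 1/(597 + X))
E = -1129/376831974 (E = 1/((-3581 - 6*532)/(597 + 532) - 333769) = 1/((-3581 - 3192)/1129 - 333769) = 1/((1/1129)*(-6773) - 333769) = 1/(-6773/1129 - 333769) = 1/(-376831974/1129) = -1129/376831974 ≈ -2.9960e-6)
√(U(398) + E) = √(62 - 1129/376831974) = √(23363581259/376831974) = √8804144445538375266/376831974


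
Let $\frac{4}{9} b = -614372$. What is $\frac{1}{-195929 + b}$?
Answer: $- \frac{1}{1578266} \approx -6.3361 \cdot 10^{-7}$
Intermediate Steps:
$b = -1382337$ ($b = \frac{9}{4} \left(-614372\right) = -1382337$)
$\frac{1}{-195929 + b} = \frac{1}{-195929 - 1382337} = \frac{1}{-1578266} = - \frac{1}{1578266}$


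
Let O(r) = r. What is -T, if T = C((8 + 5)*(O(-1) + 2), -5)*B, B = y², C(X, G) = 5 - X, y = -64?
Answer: 32768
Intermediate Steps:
B = 4096 (B = (-64)² = 4096)
T = -32768 (T = (5 - (8 + 5)*(-1 + 2))*4096 = (5 - 13)*4096 = -8*4096 = -32768)
-T = -1*(-32768) = 32768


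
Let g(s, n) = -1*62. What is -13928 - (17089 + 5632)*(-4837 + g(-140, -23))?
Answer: 111296251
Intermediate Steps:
g(s, n) = -62
-13928 - (17089 + 5632)*(-4837 + g(-140, -23)) = -13928 - (17089 + 5632)*(-4837 - 62) = -13928 - 22721*(-4899) = -13928 - 1*(-111310179) = -13928 + 111310179 = 111296251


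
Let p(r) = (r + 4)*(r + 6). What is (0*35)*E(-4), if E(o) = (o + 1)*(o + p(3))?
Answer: 0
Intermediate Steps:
p(r) = (4 + r)*(6 + r)
E(o) = (1 + o)*(63 + o) (E(o) = (o + 1)*(o + (24 + 3**2 + 10*3)) = (1 + o)*(o + (24 + 9 + 30)) = (1 + o)*(o + 63) = (1 + o)*(63 + o))
(0*35)*E(-4) = (0*35)*(63 + (-4)**2 + 64*(-4)) = 0*(63 + 16 - 256) = 0*(-177) = 0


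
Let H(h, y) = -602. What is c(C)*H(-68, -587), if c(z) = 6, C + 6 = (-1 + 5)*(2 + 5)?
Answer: -3612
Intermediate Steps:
C = 22 (C = -6 + (-1 + 5)*(2 + 5) = -6 + 4*7 = -6 + 28 = 22)
c(C)*H(-68, -587) = 6*(-602) = -3612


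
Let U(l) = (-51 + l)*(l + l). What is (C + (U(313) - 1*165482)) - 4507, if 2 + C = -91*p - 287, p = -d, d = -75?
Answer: -13091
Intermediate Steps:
U(l) = 2*l*(-51 + l) (U(l) = (-51 + l)*(2*l) = 2*l*(-51 + l))
p = 75 (p = -1*(-75) = 75)
C = -7114 (C = -2 + (-91*75 - 287) = -2 + (-6825 - 287) = -2 - 7112 = -7114)
(C + (U(313) - 1*165482)) - 4507 = (-7114 + (2*313*(-51 + 313) - 1*165482)) - 4507 = (-7114 + (2*313*262 - 165482)) - 4507 = (-7114 + (164012 - 165482)) - 4507 = (-7114 - 1470) - 4507 = -8584 - 4507 = -13091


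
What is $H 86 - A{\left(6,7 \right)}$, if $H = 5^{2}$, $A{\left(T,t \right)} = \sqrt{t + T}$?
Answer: $2150 - \sqrt{13} \approx 2146.4$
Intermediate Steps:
$A{\left(T,t \right)} = \sqrt{T + t}$
$H = 25$
$H 86 - A{\left(6,7 \right)} = 25 \cdot 86 - \sqrt{6 + 7} = 2150 - \sqrt{13}$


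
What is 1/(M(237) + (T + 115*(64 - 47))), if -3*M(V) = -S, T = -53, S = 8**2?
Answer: 3/5770 ≈ 0.00051993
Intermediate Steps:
S = 64
M(V) = 64/3 (M(V) = -(-1)*64/3 = -1/3*(-64) = 64/3)
1/(M(237) + (T + 115*(64 - 47))) = 1/(64/3 + (-53 + 115*(64 - 47))) = 1/(64/3 + (-53 + 115*17)) = 1/(64/3 + (-53 + 1955)) = 1/(64/3 + 1902) = 1/(5770/3) = 3/5770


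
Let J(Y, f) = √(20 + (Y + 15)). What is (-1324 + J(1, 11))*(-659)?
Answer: 868562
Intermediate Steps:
J(Y, f) = √(35 + Y) (J(Y, f) = √(20 + (15 + Y)) = √(35 + Y))
(-1324 + J(1, 11))*(-659) = (-1324 + √(35 + 1))*(-659) = (-1324 + √36)*(-659) = (-1324 + 6)*(-659) = -1318*(-659) = 868562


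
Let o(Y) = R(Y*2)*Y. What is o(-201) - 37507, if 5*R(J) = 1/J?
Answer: -375069/10 ≈ -37507.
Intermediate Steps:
R(J) = 1/(5*J) (R(J) = (1/J)/5 = 1/(5*J))
o(Y) = ⅒ (o(Y) = (1/(5*((Y*2))))*Y = (1/(5*((2*Y))))*Y = ((1/(2*Y))/5)*Y = (1/(10*Y))*Y = ⅒)
o(-201) - 37507 = ⅒ - 37507 = -375069/10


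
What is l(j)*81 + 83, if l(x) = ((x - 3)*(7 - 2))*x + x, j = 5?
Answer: 4538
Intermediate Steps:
l(x) = x + x*(-15 + 5*x) (l(x) = ((-3 + x)*5)*x + x = (-15 + 5*x)*x + x = x*(-15 + 5*x) + x = x + x*(-15 + 5*x))
l(j)*81 + 83 = (5*(-14 + 5*5))*81 + 83 = (5*(-14 + 25))*81 + 83 = (5*11)*81 + 83 = 55*81 + 83 = 4455 + 83 = 4538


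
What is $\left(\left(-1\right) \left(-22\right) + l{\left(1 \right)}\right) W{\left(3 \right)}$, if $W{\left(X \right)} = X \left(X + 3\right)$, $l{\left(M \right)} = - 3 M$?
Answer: $342$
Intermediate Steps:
$W{\left(X \right)} = X \left(3 + X\right)$
$\left(\left(-1\right) \left(-22\right) + l{\left(1 \right)}\right) W{\left(3 \right)} = \left(\left(-1\right) \left(-22\right) - 3\right) 3 \left(3 + 3\right) = \left(22 - 3\right) 3 \cdot 6 = 19 \cdot 18 = 342$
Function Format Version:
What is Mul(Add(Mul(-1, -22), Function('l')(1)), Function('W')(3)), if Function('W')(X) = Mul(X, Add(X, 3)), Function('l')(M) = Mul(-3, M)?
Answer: 342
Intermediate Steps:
Function('W')(X) = Mul(X, Add(3, X))
Mul(Add(Mul(-1, -22), Function('l')(1)), Function('W')(3)) = Mul(Add(Mul(-1, -22), Mul(-3, 1)), Mul(3, Add(3, 3))) = Mul(Add(22, -3), Mul(3, 6)) = Mul(19, 18) = 342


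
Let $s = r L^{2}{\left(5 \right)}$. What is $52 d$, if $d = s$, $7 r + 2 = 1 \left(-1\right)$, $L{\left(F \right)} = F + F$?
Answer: $- \frac{15600}{7} \approx -2228.6$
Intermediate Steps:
$L{\left(F \right)} = 2 F$
$r = - \frac{3}{7}$ ($r = - \frac{2}{7} + \frac{1 \left(-1\right)}{7} = - \frac{2}{7} + \frac{1}{7} \left(-1\right) = - \frac{2}{7} - \frac{1}{7} = - \frac{3}{7} \approx -0.42857$)
$s = - \frac{300}{7}$ ($s = - \frac{3 \left(2 \cdot 5\right)^{2}}{7} = - \frac{3 \cdot 10^{2}}{7} = \left(- \frac{3}{7}\right) 100 = - \frac{300}{7} \approx -42.857$)
$d = - \frac{300}{7} \approx -42.857$
$52 d = 52 \left(- \frac{300}{7}\right) = - \frac{15600}{7}$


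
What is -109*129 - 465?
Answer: -14526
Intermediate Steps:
-109*129 - 465 = -14061 - 465 = -14526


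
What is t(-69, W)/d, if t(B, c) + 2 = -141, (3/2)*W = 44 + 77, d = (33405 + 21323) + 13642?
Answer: -143/68370 ≈ -0.0020916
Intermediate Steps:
d = 68370 (d = 54728 + 13642 = 68370)
W = 242/3 (W = 2*(44 + 77)/3 = (⅔)*121 = 242/3 ≈ 80.667)
t(B, c) = -143 (t(B, c) = -2 - 141 = -143)
t(-69, W)/d = -143/68370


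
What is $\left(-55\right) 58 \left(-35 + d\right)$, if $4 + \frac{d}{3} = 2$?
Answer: $130790$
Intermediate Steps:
$d = -6$ ($d = -12 + 3 \cdot 2 = -12 + 6 = -6$)
$\left(-55\right) 58 \left(-35 + d\right) = \left(-55\right) 58 \left(-35 - 6\right) = \left(-3190\right) \left(-41\right) = 130790$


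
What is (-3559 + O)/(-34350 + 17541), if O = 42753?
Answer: -39194/16809 ≈ -2.3317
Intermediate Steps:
(-3559 + O)/(-34350 + 17541) = (-3559 + 42753)/(-34350 + 17541) = 39194/(-16809) = 39194*(-1/16809) = -39194/16809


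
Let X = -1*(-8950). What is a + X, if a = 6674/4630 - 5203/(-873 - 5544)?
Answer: 132988885724/14855355 ≈ 8952.3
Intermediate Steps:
X = 8950
a = 33458474/14855355 (a = 6674*(1/4630) - 5203/(-6417) = 3337/2315 - 5203*(-1/6417) = 3337/2315 + 5203/6417 = 33458474/14855355 ≈ 2.2523)
a + X = 33458474/14855355 + 8950 = 132988885724/14855355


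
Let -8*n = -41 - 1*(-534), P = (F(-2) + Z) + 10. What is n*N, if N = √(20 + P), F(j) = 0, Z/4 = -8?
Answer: -493*I*√2/8 ≈ -87.151*I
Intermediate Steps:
Z = -32 (Z = 4*(-8) = -32)
P = -22 (P = (0 - 32) + 10 = -32 + 10 = -22)
N = I*√2 (N = √(20 - 22) = √(-2) = I*√2 ≈ 1.4142*I)
n = -493/8 (n = -(-41 - 1*(-534))/8 = -(-41 + 534)/8 = -⅛*493 = -493/8 ≈ -61.625)
n*N = -493*I*√2/8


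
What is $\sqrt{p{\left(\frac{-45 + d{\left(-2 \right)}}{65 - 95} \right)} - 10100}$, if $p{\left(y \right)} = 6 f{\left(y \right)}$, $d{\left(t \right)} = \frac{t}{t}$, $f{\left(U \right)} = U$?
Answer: $\frac{2 i \sqrt{63070}}{5} \approx 100.45 i$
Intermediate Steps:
$d{\left(t \right)} = 1$
$p{\left(y \right)} = 6 y$
$\sqrt{p{\left(\frac{-45 + d{\left(-2 \right)}}{65 - 95} \right)} - 10100} = \sqrt{6 \frac{-45 + 1}{65 - 95} - 10100} = \sqrt{6 \left(- \frac{44}{-30}\right) - 10100} = \sqrt{6 \left(\left(-44\right) \left(- \frac{1}{30}\right)\right) - 10100} = \sqrt{6 \cdot \frac{22}{15} - 10100} = \sqrt{\frac{44}{5} - 10100} = \sqrt{- \frac{50456}{5}} = \frac{2 i \sqrt{63070}}{5}$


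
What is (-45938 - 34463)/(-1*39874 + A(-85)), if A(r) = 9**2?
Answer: 80401/39793 ≈ 2.0205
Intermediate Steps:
A(r) = 81
(-45938 - 34463)/(-1*39874 + A(-85)) = (-45938 - 34463)/(-1*39874 + 81) = -80401/(-39874 + 81) = -80401/(-39793) = -80401*(-1/39793) = 80401/39793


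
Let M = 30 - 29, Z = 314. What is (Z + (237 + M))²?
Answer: 304704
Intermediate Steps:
M = 1
(Z + (237 + M))² = (314 + (237 + 1))² = (314 + 238)² = 552² = 304704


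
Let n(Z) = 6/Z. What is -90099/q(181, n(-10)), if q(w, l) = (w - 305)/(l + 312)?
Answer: 140284143/620 ≈ 2.2626e+5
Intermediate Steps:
q(w, l) = (-305 + w)/(312 + l)
-90099/q(181, n(-10)) = -90099*(312 + 6/(-10))/(-305 + 181) = -90099/(-124/(312 + 6*(-⅒))) = -90099/(-124/(312 - ⅗)) = -90099/(-124/(1557/5)) = -90099/((5/1557)*(-124)) = -90099/(-620/1557) = -90099*(-1557/620) = 140284143/620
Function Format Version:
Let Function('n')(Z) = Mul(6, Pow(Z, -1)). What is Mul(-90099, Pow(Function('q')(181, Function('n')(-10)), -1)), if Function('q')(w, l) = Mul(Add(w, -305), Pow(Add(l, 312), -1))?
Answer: Rational(140284143, 620) ≈ 2.2626e+5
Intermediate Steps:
Function('q')(w, l) = Mul(Pow(Add(312, l), -1), Add(-305, w)) (Function('q')(w, l) = Mul(Add(-305, w), Pow(Add(312, l), -1)) = Mul(Pow(Add(312, l), -1), Add(-305, w)))
Mul(-90099, Pow(Function('q')(181, Function('n')(-10)), -1)) = Mul(-90099, Pow(Mul(Pow(Add(312, Mul(6, Pow(-10, -1))), -1), Add(-305, 181)), -1)) = Mul(-90099, Pow(Mul(Pow(Add(312, Mul(6, Rational(-1, 10))), -1), -124), -1)) = Mul(-90099, Pow(Mul(Pow(Add(312, Rational(-3, 5)), -1), -124), -1)) = Mul(-90099, Pow(Mul(Pow(Rational(1557, 5), -1), -124), -1)) = Mul(-90099, Pow(Mul(Rational(5, 1557), -124), -1)) = Mul(-90099, Pow(Rational(-620, 1557), -1)) = Mul(-90099, Rational(-1557, 620)) = Rational(140284143, 620)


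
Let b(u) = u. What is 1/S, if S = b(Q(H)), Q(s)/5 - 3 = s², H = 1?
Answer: 1/20 ≈ 0.050000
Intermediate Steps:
Q(s) = 15 + 5*s²
S = 20 (S = 15 + 5*1² = 15 + 5*1 = 15 + 5 = 20)
1/S = 1/20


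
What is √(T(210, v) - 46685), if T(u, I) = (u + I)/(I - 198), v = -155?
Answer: 2*I*√1454347645/353 ≈ 216.07*I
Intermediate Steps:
T(u, I) = (I + u)/(-198 + I)
√(T(210, v) - 46685) = √((-155 + 210)/(-198 - 155) - 46685) = √(55/(-353) - 46685) = √(-1/353*55 - 46685) = √(-55/353 - 46685) = √(-16479860/353) = 2*I*√1454347645/353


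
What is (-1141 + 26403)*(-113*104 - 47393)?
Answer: -1494120990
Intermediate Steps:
(-1141 + 26403)*(-113*104 - 47393) = 25262*(-11752 - 47393) = 25262*(-59145) = -1494120990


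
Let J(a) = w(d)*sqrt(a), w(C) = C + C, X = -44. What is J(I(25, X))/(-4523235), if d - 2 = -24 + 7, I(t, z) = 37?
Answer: 2*sqrt(37)/301549 ≈ 4.0343e-5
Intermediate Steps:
d = -15 (d = 2 + (-24 + 7) = 2 - 17 = -15)
w(C) = 2*C
J(a) = -30*sqrt(a) (J(a) = (2*(-15))*sqrt(a) = -30*sqrt(a))
J(I(25, X))/(-4523235) = -30*sqrt(37)/(-4523235) = -30*sqrt(37)*(-1/4523235) = 2*sqrt(37)/301549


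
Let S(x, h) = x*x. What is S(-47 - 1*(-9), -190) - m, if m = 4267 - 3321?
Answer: 498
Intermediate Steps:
S(x, h) = x**2
m = 946
S(-47 - 1*(-9), -190) - m = (-47 - 1*(-9))**2 - 1*946 = (-47 + 9)**2 - 946 = (-38)**2 - 946 = 1444 - 946 = 498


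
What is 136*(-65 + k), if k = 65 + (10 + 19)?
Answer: 3944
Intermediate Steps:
k = 94 (k = 65 + 29 = 94)
136*(-65 + k) = 136*(-65 + 94) = 136*29 = 3944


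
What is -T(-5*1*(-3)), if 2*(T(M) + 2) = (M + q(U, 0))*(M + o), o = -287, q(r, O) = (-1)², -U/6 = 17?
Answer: 2178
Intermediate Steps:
U = -102 (U = -6*17 = -102)
q(r, O) = 1
T(M) = -2 + (1 + M)*(-287 + M)/2 (T(M) = -2 + ((M + 1)*(M - 287))/2 = -2 + ((1 + M)*(-287 + M))/2 = -2 + (1 + M)*(-287 + M)/2)
-T(-5*1*(-3)) = -(-291/2 + (-5*1*(-3))²/2 - 143*(-5*1)*(-3)) = -(-291/2 + (-5*(-3))²/2 - (-715)*(-3)) = -(-291/2 + (½)*15² - 143*15) = -(-291/2 + (½)*225 - 2145) = -(-291/2 + 225/2 - 2145) = -1*(-2178) = 2178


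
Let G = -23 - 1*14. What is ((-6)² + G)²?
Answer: 1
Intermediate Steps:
G = -37 (G = -23 - 14 = -37)
((-6)² + G)² = ((-6)² - 37)² = (36 - 37)² = (-1)² = 1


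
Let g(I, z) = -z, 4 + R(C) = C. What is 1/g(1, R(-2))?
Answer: ⅙ ≈ 0.16667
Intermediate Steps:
R(C) = -4 + C
1/g(1, R(-2)) = 1/(-(-4 - 2)) = 1/(-1*(-6)) = 1/6 = ⅙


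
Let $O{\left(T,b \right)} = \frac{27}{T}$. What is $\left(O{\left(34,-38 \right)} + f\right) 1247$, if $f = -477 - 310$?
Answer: $- \frac{33333557}{34} \approx -9.804 \cdot 10^{5}$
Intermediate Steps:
$f = -787$
$\left(O{\left(34,-38 \right)} + f\right) 1247 = \left(\frac{27}{34} - 787\right) 1247 = \left(- \frac{26731}{34}\right) 1247 = - \frac{33333557}{34}$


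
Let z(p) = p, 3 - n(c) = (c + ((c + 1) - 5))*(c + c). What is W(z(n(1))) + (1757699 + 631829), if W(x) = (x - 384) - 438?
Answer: 2388713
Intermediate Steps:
n(c) = 3 - 2*c*(-4 + 2*c) (n(c) = 3 - (c + ((c + 1) - 5))*(c + c) = 3 - (c + ((1 + c) - 5))*2*c = 3 - (c + (-4 + c))*2*c = 3 - (-4 + 2*c)*2*c = 3 - 2*c*(-4 + 2*c))
W(x) = -822 + x (W(x) = (-384 + x) - 438 = -822 + x)
W(z(n(1))) + (1757699 + 631829) = (-822 + (3 - 4*1² + 8*1)) + (1757699 + 631829) = (-822 + (3 - 4*1 + 8)) + 2389528 = (-822 + (3 - 4 + 8)) + 2389528 = (-822 + 7) + 2389528 = -815 + 2389528 = 2388713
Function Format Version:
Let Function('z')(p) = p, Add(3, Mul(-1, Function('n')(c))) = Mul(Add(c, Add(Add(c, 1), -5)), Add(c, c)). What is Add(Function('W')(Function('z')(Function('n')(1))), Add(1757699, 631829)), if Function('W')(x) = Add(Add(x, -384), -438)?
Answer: 2388713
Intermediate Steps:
Function('n')(c) = Add(3, Mul(-2, c, Add(-4, Mul(2, c)))) (Function('n')(c) = Add(3, Mul(-1, Mul(Add(c, Add(Add(c, 1), -5)), Add(c, c)))) = Add(3, Mul(-1, Mul(Add(c, Add(Add(1, c), -5)), Mul(2, c)))) = Add(3, Mul(-1, Mul(Add(c, Add(-4, c)), Mul(2, c)))) = Add(3, Mul(-1, Mul(Add(-4, Mul(2, c)), Mul(2, c)))) = Add(3, Mul(-1, Mul(2, c, Add(-4, Mul(2, c))))) = Add(3, Mul(-2, c, Add(-4, Mul(2, c)))))
Function('W')(x) = Add(-822, x) (Function('W')(x) = Add(Add(-384, x), -438) = Add(-822, x))
Add(Function('W')(Function('z')(Function('n')(1))), Add(1757699, 631829)) = Add(Add(-822, Add(3, Mul(-4, Pow(1, 2)), Mul(8, 1))), Add(1757699, 631829)) = Add(Add(-822, Add(3, Mul(-4, 1), 8)), 2389528) = Add(Add(-822, Add(3, -4, 8)), 2389528) = Add(Add(-822, 7), 2389528) = Add(-815, 2389528) = 2388713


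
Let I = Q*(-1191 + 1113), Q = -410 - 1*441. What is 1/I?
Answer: 1/66378 ≈ 1.5065e-5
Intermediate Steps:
Q = -851 (Q = -410 - 441 = -851)
I = 66378 (I = -851*(-1191 + 1113) = -851*(-78) = 66378)
1/I = 1/66378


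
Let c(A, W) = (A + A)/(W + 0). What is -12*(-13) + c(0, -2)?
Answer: 156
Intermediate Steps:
c(A, W) = 2*A/W (c(A, W) = (2*A)/W = 2*A/W)
-12*(-13) + c(0, -2) = -12*(-13) + 2*0/(-2) = 156 + 2*0*(-½) = 156 + 0 = 156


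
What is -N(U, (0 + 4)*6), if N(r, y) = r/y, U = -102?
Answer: 17/4 ≈ 4.2500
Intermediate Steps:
-N(U, (0 + 4)*6) = -(-102)/((0 + 4)*6) = -(-102)/(4*6) = -(-102)/24 = -1*(-17/4) = 17/4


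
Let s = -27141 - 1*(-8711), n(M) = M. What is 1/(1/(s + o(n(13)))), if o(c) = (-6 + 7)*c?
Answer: -18417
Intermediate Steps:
o(c) = c (o(c) = 1*c = c)
s = -18430 (s = -27141 + 8711 = -18430)
1/(1/(s + o(n(13)))) = 1/(1/(-18430 + 13)) = 1/(1/(-18417)) = 1/(-1/18417) = -18417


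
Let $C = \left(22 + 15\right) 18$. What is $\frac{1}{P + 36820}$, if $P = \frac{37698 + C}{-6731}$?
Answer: $\frac{6731}{247797056} \approx 2.7163 \cdot 10^{-5}$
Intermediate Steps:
$C = 666$ ($C = 37 \cdot 18 = 666$)
$P = - \frac{38364}{6731}$ ($P = \frac{37698 + 666}{-6731} = 38364 \left(- \frac{1}{6731}\right) = - \frac{38364}{6731} \approx -5.6996$)
$\frac{1}{P + 36820} = \frac{1}{- \frac{38364}{6731} + 36820} = \frac{1}{\frac{247797056}{6731}} = \frac{6731}{247797056}$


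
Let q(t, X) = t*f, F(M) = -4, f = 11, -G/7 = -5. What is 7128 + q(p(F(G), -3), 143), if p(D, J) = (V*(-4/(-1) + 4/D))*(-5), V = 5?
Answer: 6303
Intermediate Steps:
G = 35 (G = -7*(-5) = 35)
p(D, J) = -100 - 100/D (p(D, J) = (5*(-4/(-1) + 4/D))*(-5) = (5*(-4*(-1) + 4/D))*(-5) = (5*(4 + 4/D))*(-5) = (20 + 20/D)*(-5) = -100 - 100/D)
q(t, X) = 11*t (q(t, X) = t*11 = 11*t)
7128 + q(p(F(G), -3), 143) = 7128 + 11*(-100 - 100/(-4)) = 7128 + 11*(-100 - 100*(-¼)) = 7128 + 11*(-100 + 25) = 7128 + 11*(-75) = 7128 - 825 = 6303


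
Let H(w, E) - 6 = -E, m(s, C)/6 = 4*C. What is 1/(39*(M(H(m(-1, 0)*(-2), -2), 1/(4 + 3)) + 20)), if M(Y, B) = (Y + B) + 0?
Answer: 7/7683 ≈ 0.00091110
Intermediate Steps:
m(s, C) = 24*C (m(s, C) = 6*(4*C) = 24*C)
H(w, E) = 6 - E
M(Y, B) = B + Y (M(Y, B) = (B + Y) + 0 = B + Y)
1/(39*(M(H(m(-1, 0)*(-2), -2), 1/(4 + 3)) + 20)) = 1/(39*((1/(4 + 3) + (6 - 1*(-2))) + 20)) = 1/(39*((1/7 + (6 + 2)) + 20)) = 1/(39*((⅐ + 8) + 20)) = 1/(39*(57/7 + 20)) = 1/(39*(197/7)) = 1/(7683/7) = 7/7683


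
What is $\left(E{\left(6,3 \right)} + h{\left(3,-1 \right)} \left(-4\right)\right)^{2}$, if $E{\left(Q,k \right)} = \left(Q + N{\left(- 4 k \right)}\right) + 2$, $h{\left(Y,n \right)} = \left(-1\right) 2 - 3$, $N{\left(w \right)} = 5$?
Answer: $1089$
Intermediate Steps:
$h{\left(Y,n \right)} = -5$ ($h{\left(Y,n \right)} = -2 - 3 = -5$)
$E{\left(Q,k \right)} = 7 + Q$ ($E{\left(Q,k \right)} = \left(Q + 5\right) + 2 = \left(5 + Q\right) + 2 = 7 + Q$)
$\left(E{\left(6,3 \right)} + h{\left(3,-1 \right)} \left(-4\right)\right)^{2} = \left(\left(7 + 6\right) - -20\right)^{2} = \left(13 + 20\right)^{2} = 33^{2} = 1089$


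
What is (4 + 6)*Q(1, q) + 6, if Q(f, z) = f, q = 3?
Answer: 16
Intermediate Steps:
(4 + 6)*Q(1, q) + 6 = (4 + 6)*1 + 6 = 10*1 + 6 = 10 + 6 = 16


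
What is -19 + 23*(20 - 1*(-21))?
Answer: 924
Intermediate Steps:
-19 + 23*(20 - 1*(-21)) = -19 + 23*(20 + 21) = -19 + 23*41 = -19 + 943 = 924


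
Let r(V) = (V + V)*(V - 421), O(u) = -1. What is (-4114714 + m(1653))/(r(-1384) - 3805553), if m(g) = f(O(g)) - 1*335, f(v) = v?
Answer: -4115050/1190687 ≈ -3.4560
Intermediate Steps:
r(V) = 2*V*(-421 + V) (r(V) = (2*V)*(-421 + V) = 2*V*(-421 + V))
m(g) = -336 (m(g) = -1 - 1*335 = -1 - 335 = -336)
(-4114714 + m(1653))/(r(-1384) - 3805553) = (-4114714 - 336)/(2*(-1384)*(-421 - 1384) - 3805553) = -4115050/(2*(-1384)*(-1805) - 3805553) = -4115050/(4996240 - 3805553) = -4115050/1190687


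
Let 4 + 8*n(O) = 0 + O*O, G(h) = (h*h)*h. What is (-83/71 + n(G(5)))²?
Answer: 1228610414329/322624 ≈ 3.8082e+6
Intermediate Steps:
G(h) = h³ (G(h) = h²*h = h³)
n(O) = -½ + O²/8 (n(O) = -½ + (0 + O*O)/8 = -½ + (0 + O²)/8 = -½ + O²/8)
(-83/71 + n(G(5)))² = (-83/71 + (-½ + (5³)²/8))² = (-83*1/71 + (-½ + (⅛)*125²))² = (-83/71 + (-½ + (⅛)*15625))² = (-83/71 + (-½ + 15625/8))² = (-83/71 + 15621/8)² = (1108427/568)² = 1228610414329/322624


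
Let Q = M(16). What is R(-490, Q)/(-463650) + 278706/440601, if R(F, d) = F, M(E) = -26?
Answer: 4314597713/6809488455 ≈ 0.63362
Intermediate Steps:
Q = -26
R(-490, Q)/(-463650) + 278706/440601 = -490/(-463650) + 278706/440601 = -490*(-1/463650) + 278706*(1/440601) = 49/46365 + 92902/146867 = 4314597713/6809488455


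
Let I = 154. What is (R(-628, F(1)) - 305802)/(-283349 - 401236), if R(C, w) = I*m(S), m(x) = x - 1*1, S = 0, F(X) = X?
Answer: 305956/684585 ≈ 0.44692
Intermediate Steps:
m(x) = -1 + x (m(x) = x - 1 = -1 + x)
R(C, w) = -154 (R(C, w) = 154*(-1 + 0) = 154*(-1) = -154)
(R(-628, F(1)) - 305802)/(-283349 - 401236) = (-154 - 305802)/(-283349 - 401236) = -305956/(-684585) = -305956*(-1/684585) = 305956/684585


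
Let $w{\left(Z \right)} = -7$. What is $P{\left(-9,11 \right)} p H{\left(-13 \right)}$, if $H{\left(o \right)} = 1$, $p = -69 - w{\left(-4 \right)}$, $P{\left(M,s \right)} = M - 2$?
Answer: $682$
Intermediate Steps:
$P{\left(M,s \right)} = -2 + M$ ($P{\left(M,s \right)} = M - 2 = -2 + M$)
$p = -62$ ($p = -69 - -7 = -69 + 7 = -62$)
$P{\left(-9,11 \right)} p H{\left(-13 \right)} = \left(-2 - 9\right) \left(-62\right) 1 = \left(-11\right) \left(-62\right) 1 = 682 \cdot 1 = 682$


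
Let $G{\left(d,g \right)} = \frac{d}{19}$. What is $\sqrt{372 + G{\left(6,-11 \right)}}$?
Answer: $\frac{3 \sqrt{14934}}{19} \approx 19.295$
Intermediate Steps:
$G{\left(d,g \right)} = \frac{d}{19}$ ($G{\left(d,g \right)} = d \frac{1}{19} = \frac{d}{19}$)
$\sqrt{372 + G{\left(6,-11 \right)}} = \sqrt{372 + \frac{1}{19} \cdot 6} = \sqrt{372 + \frac{6}{19}} = \sqrt{\frac{7074}{19}} = \frac{3 \sqrt{14934}}{19}$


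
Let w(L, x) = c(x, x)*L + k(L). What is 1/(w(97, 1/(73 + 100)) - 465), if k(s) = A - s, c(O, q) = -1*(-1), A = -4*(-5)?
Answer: -1/445 ≈ -0.0022472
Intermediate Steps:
A = 20
c(O, q) = 1
k(s) = 20 - s
w(L, x) = 20 (w(L, x) = 1*L + (20 - L) = L + (20 - L) = 20)
1/(w(97, 1/(73 + 100)) - 465) = 1/(20 - 465) = 1/(-445) = -1/445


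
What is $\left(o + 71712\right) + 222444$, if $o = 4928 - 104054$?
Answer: $195030$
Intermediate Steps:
$o = -99126$
$\left(o + 71712\right) + 222444 = \left(-99126 + 71712\right) + 222444 = -27414 + 222444 = 195030$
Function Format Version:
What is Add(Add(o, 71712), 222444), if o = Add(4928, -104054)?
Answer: 195030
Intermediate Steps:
o = -99126
Add(Add(o, 71712), 222444) = Add(Add(-99126, 71712), 222444) = Add(-27414, 222444) = 195030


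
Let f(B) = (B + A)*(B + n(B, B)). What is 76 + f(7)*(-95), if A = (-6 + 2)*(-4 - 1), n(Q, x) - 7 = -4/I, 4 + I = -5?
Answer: -36974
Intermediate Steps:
I = -9 (I = -4 - 5 = -9)
n(Q, x) = 67/9 (n(Q, x) = 7 - 4/(-9) = 7 - 4*(-⅑) = 7 + 4/9 = 67/9)
A = 20 (A = -4*(-5) = 20)
f(B) = (20 + B)*(67/9 + B) (f(B) = (B + 20)*(B + 67/9) = (20 + B)*(67/9 + B))
76 + f(7)*(-95) = 76 + (1340/9 + 7² + (247/9)*7)*(-95) = 76 + (1340/9 + 49 + 1729/9)*(-95) = 76 + 390*(-95) = 76 - 37050 = -36974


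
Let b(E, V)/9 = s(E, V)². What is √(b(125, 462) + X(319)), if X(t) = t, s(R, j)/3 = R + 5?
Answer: √1369219 ≈ 1170.1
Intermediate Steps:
s(R, j) = 15 + 3*R (s(R, j) = 3*(R + 5) = 3*(5 + R) = 15 + 3*R)
b(E, V) = 9*(15 + 3*E)²
√(b(125, 462) + X(319)) = √(81*(5 + 125)² + 319) = √(81*130² + 319) = √(81*16900 + 319) = √(1368900 + 319) = √1369219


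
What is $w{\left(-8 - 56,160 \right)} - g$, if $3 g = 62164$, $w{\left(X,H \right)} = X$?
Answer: $- \frac{62356}{3} \approx -20785.0$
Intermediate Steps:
$g = \frac{62164}{3}$ ($g = \frac{1}{3} \cdot 62164 = \frac{62164}{3} \approx 20721.0$)
$w{\left(-8 - 56,160 \right)} - g = \left(-8 - 56\right) - \frac{62164}{3} = -64 - \frac{62164}{3} = - \frac{62356}{3}$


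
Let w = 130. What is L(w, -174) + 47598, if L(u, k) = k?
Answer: 47424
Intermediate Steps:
L(w, -174) + 47598 = -174 + 47598 = 47424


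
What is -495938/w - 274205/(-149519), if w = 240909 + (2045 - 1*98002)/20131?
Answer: -81480308161336/362556894979159 ≈ -0.22474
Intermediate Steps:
w = 4849643122/20131 (w = 240909 + (2045 - 98002)*(1/20131) = 240909 - 95957*1/20131 = 240909 - 95957/20131 = 4849643122/20131 ≈ 2.4090e+5)
-495938/w - 274205/(-149519) = -495938/4849643122/20131 - 274205/(-149519) = -495938*20131/4849643122 - 274205*(-1/149519) = -4991863939/2424821561 + 274205/149519 = -81480308161336/362556894979159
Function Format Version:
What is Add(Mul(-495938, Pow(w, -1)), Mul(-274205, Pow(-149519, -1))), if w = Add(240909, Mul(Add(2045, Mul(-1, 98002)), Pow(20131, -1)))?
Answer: Rational(-81480308161336, 362556894979159) ≈ -0.22474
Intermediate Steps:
w = Rational(4849643122, 20131) (w = Add(240909, Mul(Add(2045, -98002), Rational(1, 20131))) = Add(240909, Mul(-95957, Rational(1, 20131))) = Add(240909, Rational(-95957, 20131)) = Rational(4849643122, 20131) ≈ 2.4090e+5)
Add(Mul(-495938, Pow(w, -1)), Mul(-274205, Pow(-149519, -1))) = Add(Mul(-495938, Pow(Rational(4849643122, 20131), -1)), Mul(-274205, Pow(-149519, -1))) = Add(Mul(-495938, Rational(20131, 4849643122)), Mul(-274205, Rational(-1, 149519))) = Add(Rational(-4991863939, 2424821561), Rational(274205, 149519)) = Rational(-81480308161336, 362556894979159)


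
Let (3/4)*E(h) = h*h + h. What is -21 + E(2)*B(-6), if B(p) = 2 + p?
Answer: -53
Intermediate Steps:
E(h) = 4*h/3 + 4*h²/3 (E(h) = 4*(h*h + h)/3 = 4*(h² + h)/3 = 4*(h + h²)/3 = 4*h/3 + 4*h²/3)
-21 + E(2)*B(-6) = -21 + ((4/3)*2*(1 + 2))*(2 - 6) = -21 + ((4/3)*2*3)*(-4) = -21 + 8*(-4) = -21 - 32 = -53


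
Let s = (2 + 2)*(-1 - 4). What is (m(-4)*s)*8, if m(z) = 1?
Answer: -160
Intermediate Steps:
s = -20 (s = 4*(-5) = -20)
(m(-4)*s)*8 = (1*(-20))*8 = -20*8 = -160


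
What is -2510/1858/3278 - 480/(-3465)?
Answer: 8832589/63950502 ≈ 0.13812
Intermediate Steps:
-2510/1858/3278 - 480/(-3465) = -2510*1/1858*(1/3278) - 480*(-1/3465) = -1255/929*1/3278 + 32/231 = -1255/3045262 + 32/231 = 8832589/63950502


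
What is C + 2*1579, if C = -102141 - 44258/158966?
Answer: -7867487918/79483 ≈ -98983.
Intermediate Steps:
C = -8118495232/79483 (C = -102141 - 44258/158966 = -102141 - 1*22129/79483 = -102141 - 22129/79483 = -8118495232/79483 ≈ -1.0214e+5)
C + 2*1579 = -8118495232/79483 + 2*1579 = -8118495232/79483 + 3158 = -7867487918/79483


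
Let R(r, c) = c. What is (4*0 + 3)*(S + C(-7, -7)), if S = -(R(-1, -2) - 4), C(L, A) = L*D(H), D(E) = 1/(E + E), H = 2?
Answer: 51/4 ≈ 12.750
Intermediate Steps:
D(E) = 1/(2*E)
C(L, A) = L/4 (C(L, A) = L*((½)/2) = L*((½)*(½)) = L*(¼) = L/4)
S = 6 (S = -(-2 - 4) = -1*(-6) = 6)
(4*0 + 3)*(S + C(-7, -7)) = (4*0 + 3)*(6 + (¼)*(-7)) = (0 + 3)*(6 - 7/4) = 3*(17/4) = 51/4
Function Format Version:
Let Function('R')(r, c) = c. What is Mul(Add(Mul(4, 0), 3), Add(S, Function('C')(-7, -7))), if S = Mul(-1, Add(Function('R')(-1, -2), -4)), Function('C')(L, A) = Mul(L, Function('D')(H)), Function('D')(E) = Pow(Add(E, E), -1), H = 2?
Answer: Rational(51, 4) ≈ 12.750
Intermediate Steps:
Function('D')(E) = Mul(Rational(1, 2), Pow(E, -1)) (Function('D')(E) = Pow(Mul(2, E), -1) = Mul(Rational(1, 2), Pow(E, -1)))
Function('C')(L, A) = Mul(Rational(1, 4), L) (Function('C')(L, A) = Mul(L, Mul(Rational(1, 2), Pow(2, -1))) = Mul(L, Mul(Rational(1, 2), Rational(1, 2))) = Mul(L, Rational(1, 4)) = Mul(Rational(1, 4), L))
S = 6 (S = Mul(-1, Add(-2, -4)) = Mul(-1, -6) = 6)
Mul(Add(Mul(4, 0), 3), Add(S, Function('C')(-7, -7))) = Mul(Add(Mul(4, 0), 3), Add(6, Mul(Rational(1, 4), -7))) = Mul(Add(0, 3), Add(6, Rational(-7, 4))) = Mul(3, Rational(17, 4)) = Rational(51, 4)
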